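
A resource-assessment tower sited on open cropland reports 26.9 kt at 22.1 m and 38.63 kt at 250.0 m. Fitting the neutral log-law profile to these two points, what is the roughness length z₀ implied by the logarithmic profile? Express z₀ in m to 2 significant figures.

Log law: V(z) ∝ ln(z/z₀). With r = V₁/V₂ = 26.9/38.63 = 0.69635,
r · ln(z₂/z₀) = ln(z₁/z₀) ⇒ ln z₀ = (ln z₁ − r·ln z₂)/(1 − r)
ln z₀ = (3.09558 − 0.69635×5.52146) / 0.30365 = -2.4676
z₀ = exp(-2.4676) = 0.08479 m

z₀ ≈ 0.085 m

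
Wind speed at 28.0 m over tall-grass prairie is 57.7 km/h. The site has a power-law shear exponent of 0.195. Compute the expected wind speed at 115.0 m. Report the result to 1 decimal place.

76.0 km/h

Power-law profile: V₂ = V₁ · (z₂/z₁)^α
V₂ = 57.7 × (115.0/28.0)^0.195 = 57.7 × (4.1071)^0.195
    = 57.7 × 1.3172 = 76.0004 km/h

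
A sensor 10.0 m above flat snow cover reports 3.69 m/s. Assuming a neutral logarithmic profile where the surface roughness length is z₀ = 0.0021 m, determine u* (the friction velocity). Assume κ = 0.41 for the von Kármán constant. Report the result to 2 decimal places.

Log law: V(z) = (u*/κ) · ln(z/z₀) ⇒ u* = κ · V / ln(z/z₀)
u* = 0.41 × 3.69 / ln(10.0/0.0021) = 0.41 × 3.69 / 8.4684
   = 1.5129 / 8.4684 = 0.1787 m/s

u* ≈ 0.18 m/s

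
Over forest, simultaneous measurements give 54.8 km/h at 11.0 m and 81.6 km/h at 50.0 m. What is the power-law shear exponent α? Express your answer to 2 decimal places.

Power law: V₂/V₁ = (z₂/z₁)^α ⇒ α = ln(V₂/V₁) / ln(z₂/z₁)
α = ln(81.6/54.8) / ln(50.0/11.0) = ln(1.4891) / ln(4.5455)
  = 0.39814 / 1.51413 = 0.26295

α ≈ 0.26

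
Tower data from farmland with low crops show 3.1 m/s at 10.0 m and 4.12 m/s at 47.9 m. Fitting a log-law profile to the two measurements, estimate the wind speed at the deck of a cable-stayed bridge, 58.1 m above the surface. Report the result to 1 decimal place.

Log law: V ∝ ln(z/z₀). From the pair, with r = V₁/V₂ = 0.75243,
ln z₀ = (ln z₁ − r·ln z₂)/(1 − r) = (2.3026 − 0.75243×3.8691)/0.24757 = -2.4584 → z₀ = 0.08557 m
V₃ = V₁ · ln(z₃/z₀)/ln(z₁/z₀) = 3.1 × 6.5206/4.7610 = 4.2457 m/s

4.2 m/s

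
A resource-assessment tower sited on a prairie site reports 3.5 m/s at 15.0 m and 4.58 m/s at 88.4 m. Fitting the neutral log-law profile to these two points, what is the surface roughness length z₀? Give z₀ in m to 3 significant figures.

z₀ ≈ 0.0478 m

Log law: V(z) ∝ ln(z/z₀). With r = V₁/V₂ = 3.5/4.58 = 0.76419,
r · ln(z₂/z₀) = ln(z₁/z₀) ⇒ ln z₀ = (ln z₁ − r·ln z₂)/(1 − r)
ln z₀ = (2.70805 − 0.76419×4.48187) / 0.23581 = -3.0404
z₀ = exp(-3.0404) = 0.04781 m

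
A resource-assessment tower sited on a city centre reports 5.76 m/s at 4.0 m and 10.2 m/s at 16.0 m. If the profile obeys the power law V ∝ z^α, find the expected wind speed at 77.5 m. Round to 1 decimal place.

First find α: α = ln(V₂/V₁)/ln(z₂/z₁) = ln(10.2/5.76)/ln(16.0/4.0) = 0.57145/1.38629 = 0.4122
Extrapolate from 16.0 m to 77.5 m: V₃ = 10.2 × (77.5/16.0)^0.4122 = 10.2 × 1.9162 = 19.5453 m/s

19.5 m/s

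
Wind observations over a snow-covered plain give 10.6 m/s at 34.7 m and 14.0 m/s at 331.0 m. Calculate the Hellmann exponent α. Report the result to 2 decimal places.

α ≈ 0.12

Power law: V₂/V₁ = (z₂/z₁)^α ⇒ α = ln(V₂/V₁) / ln(z₂/z₁)
α = ln(14.0/10.6) / ln(331.0/34.7) = ln(1.3208) / ln(9.5389)
  = 0.27820 / 2.25538 = 0.12335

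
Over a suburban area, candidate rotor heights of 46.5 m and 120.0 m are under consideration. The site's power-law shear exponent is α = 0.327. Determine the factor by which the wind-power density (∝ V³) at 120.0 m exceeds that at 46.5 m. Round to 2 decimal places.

2.53

Speed ratio: V_B/V_A = (z_B/z_A)^α = (120.0/46.5)^0.327 = (2.5806)^0.327 = 1.36344
Power-density ratio: P_B/P_A = (V_B/V_A)³ = (1.36344)³ = 2.53458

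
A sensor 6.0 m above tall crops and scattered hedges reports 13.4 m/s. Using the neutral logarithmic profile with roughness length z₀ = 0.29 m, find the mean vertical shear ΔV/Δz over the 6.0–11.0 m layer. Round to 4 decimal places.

Log law: V₂ = V₁ · ln(z₂/z₀)/ln(z₁/z₀) = 13.4 × 3.6358/3.0296 = 16.0809 m/s
ΔV/Δz = (16.0809 − 13.4)/(11.0 − 6.0) = 2.6809/5.0000 = 0.53618 m/s/m

0.5362 m/s/m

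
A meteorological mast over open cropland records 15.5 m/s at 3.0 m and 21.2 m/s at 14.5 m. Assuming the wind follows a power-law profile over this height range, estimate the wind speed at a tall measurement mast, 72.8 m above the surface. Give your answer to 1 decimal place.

First find α: α = ln(V₂/V₁)/ln(z₂/z₁) = ln(21.2/15.5)/ln(14.5/3.0) = 0.31316/1.57554 = 0.1988
Extrapolate from 14.5 m to 72.8 m: V₃ = 21.2 × (72.8/14.5)^0.1988 = 21.2 × 1.3781 = 29.2161 m/s

29.2 m/s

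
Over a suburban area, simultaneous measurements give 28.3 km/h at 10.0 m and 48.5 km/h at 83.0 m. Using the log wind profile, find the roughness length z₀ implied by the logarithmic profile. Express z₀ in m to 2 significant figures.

z₀ ≈ 0.52 m

Log law: V(z) ∝ ln(z/z₀). With r = V₁/V₂ = 28.3/48.5 = 0.58351,
r · ln(z₂/z₀) = ln(z₁/z₀) ⇒ ln z₀ = (ln z₁ − r·ln z₂)/(1 − r)
ln z₀ = (2.30259 − 0.58351×4.41884) / 0.41649 = -0.6623
z₀ = exp(-0.6623) = 0.5157 m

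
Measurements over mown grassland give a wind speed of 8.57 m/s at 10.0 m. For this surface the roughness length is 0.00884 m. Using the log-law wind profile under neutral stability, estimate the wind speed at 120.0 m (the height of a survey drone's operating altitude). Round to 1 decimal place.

Log law: V(z) ∝ ln(z/z₀), so V₂/V₁ = ln(z₂/z₀) / ln(z₁/z₀).
ln(120.0/0.00884) = 9.5160, ln(10.0/0.00884) = 7.0311
V₂ = 8.57 × 9.5160/7.0311 = 8.57 × 1.3534 = 11.5988 m/s

11.6 m/s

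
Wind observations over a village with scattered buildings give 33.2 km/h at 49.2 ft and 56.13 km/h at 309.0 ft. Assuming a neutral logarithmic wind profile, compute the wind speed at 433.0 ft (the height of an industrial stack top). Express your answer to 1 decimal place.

Log law: V ∝ ln(z/z₀). From the pair, with r = V₁/V₂ = 0.59148,
ln z₀ = (ln z₁ − r·ln z₂)/(1 − r) = (3.8959 − 0.59148×5.7333)/0.40852 = 1.2355 → z₀ = 3.440 ft
V₃ = V₁ · ln(z₃/z₀)/ln(z₁/z₀) = 33.2 × 4.8353/2.6604 = 60.3405 km/h

60.3 km/h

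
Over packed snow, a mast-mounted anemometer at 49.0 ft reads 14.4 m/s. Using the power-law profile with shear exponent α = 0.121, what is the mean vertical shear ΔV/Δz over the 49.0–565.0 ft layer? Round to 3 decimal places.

0.010 m/s/ft

Power law: V₂ = V₁ · (z₂/z₁)^α = 14.4 × (11.5306)^0.121 = 19.3574 m/s
ΔV/Δz = (19.3574 − 14.4)/(565.0 − 49.0) = 4.9574/516.0000 = 0.00961 m/s/ft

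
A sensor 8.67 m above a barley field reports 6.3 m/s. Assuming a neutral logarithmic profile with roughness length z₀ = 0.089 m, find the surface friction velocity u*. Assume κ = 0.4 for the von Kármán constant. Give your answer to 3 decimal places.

Log law: V(z) = (u*/κ) · ln(z/z₀) ⇒ u* = κ · V / ln(z/z₀)
u* = 0.4 × 6.3 / ln(8.67/0.089) = 0.4 × 6.3 / 4.5790
   = 2.5200 / 4.5790 = 0.5503 m/s

u* ≈ 0.550 m/s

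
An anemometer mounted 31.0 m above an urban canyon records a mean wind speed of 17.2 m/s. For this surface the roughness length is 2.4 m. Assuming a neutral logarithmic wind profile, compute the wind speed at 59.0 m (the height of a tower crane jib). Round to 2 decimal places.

21.53 m/s

Log law: V(z) ∝ ln(z/z₀), so V₂/V₁ = ln(z₂/z₀) / ln(z₁/z₀).
ln(59.0/2.4) = 3.2021, ln(31.0/2.4) = 2.5585
V₂ = 17.2 × 3.2021/2.5585 = 17.2 × 1.2515 = 21.5264 m/s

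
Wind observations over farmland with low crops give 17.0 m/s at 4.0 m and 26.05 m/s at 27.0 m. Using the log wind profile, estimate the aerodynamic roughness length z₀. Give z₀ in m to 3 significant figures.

z₀ ≈ 0.111 m

Log law: V(z) ∝ ln(z/z₀). With r = V₁/V₂ = 17.0/26.05 = 0.65259,
r · ln(z₂/z₀) = ln(z₁/z₀) ⇒ ln z₀ = (ln z₁ − r·ln z₂)/(1 − r)
ln z₀ = (1.38629 − 0.65259×3.29584) / 0.34741 = -2.2007
z₀ = exp(-2.2007) = 0.1107 m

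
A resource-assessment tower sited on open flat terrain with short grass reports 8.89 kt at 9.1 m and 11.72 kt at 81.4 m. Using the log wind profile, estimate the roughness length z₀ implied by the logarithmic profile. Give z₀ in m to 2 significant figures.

Log law: V(z) ∝ ln(z/z₀). With r = V₁/V₂ = 8.89/11.72 = 0.75853,
r · ln(z₂/z₀) = ln(z₁/z₀) ⇒ ln z₀ = (ln z₁ − r·ln z₂)/(1 − r)
ln z₀ = (2.20827 − 0.75853×4.39938) / 0.24147 = -4.6747
z₀ = exp(-4.6747) = 0.009328 m

z₀ ≈ 0.0093 m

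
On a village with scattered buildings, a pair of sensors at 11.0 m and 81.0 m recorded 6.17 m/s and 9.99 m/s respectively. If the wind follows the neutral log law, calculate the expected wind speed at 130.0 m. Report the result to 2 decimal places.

10.90 m/s

Log law: V ∝ ln(z/z₀). From the pair, with r = V₁/V₂ = 0.61762,
ln z₀ = (ln z₁ − r·ln z₂)/(1 − r) = (2.3979 − 0.61762×4.3944)/0.38238 = -0.8269 → z₀ = 0.4374 m
V₃ = V₁ · ln(z₃/z₀)/ln(z₁/z₀) = 6.17 × 5.6944/3.2248 = 10.8952 m/s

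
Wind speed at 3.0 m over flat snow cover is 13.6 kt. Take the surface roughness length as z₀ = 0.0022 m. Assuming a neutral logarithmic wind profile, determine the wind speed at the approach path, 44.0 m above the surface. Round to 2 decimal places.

18.66 kt

Log law: V(z) ∝ ln(z/z₀), so V₂/V₁ = ln(z₂/z₀) / ln(z₁/z₀).
ln(44.0/0.0022) = 9.9035, ln(3.0/0.0022) = 7.2179
V₂ = 13.6 × 9.9035/7.2179 = 13.6 × 1.3721 = 18.6602 kt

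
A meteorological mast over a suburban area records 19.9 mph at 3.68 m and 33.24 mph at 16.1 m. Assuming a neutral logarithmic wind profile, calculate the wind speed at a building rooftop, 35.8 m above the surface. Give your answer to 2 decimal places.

40.46 mph

Log law: V ∝ ln(z/z₀). From the pair, with r = V₁/V₂ = 0.59868,
ln z₀ = (ln z₁ − r·ln z₂)/(1 − r) = (1.3029 − 0.59868×2.7788)/0.40132 = -0.8988 → z₀ = 0.4071 m
V₃ = V₁ · ln(z₃/z₀)/ln(z₁/z₀) = 19.9 × 4.4767/2.2017 = 40.4629 mph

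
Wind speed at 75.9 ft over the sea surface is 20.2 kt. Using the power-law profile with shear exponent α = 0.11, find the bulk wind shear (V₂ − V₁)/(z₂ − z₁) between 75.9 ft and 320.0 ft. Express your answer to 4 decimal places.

0.0142 kt/ft

Power law: V₂ = V₁ · (z₂/z₁)^α = 20.2 × (4.2161)^0.11 = 23.6642 kt
ΔV/Δz = (23.6642 − 20.2)/(320.0 − 75.9) = 3.4642/244.1000 = 0.01419 kt/ft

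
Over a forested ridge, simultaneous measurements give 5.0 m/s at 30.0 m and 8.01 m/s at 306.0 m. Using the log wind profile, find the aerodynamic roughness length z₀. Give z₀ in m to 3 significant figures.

Log law: V(z) ∝ ln(z/z₀). With r = V₁/V₂ = 5.0/8.01 = 0.62422,
r · ln(z₂/z₀) = ln(z₁/z₀) ⇒ ln z₀ = (ln z₁ − r·ln z₂)/(1 − r)
ln z₀ = (3.40120 − 0.62422×5.72359) / 0.37578 = -0.4566
z₀ = exp(-0.4566) = 0.6334 m

z₀ ≈ 0.633 m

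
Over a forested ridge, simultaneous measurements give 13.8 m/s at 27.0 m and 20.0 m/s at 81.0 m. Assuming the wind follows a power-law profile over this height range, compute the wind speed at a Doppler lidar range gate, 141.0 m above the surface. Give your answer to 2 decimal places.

24.12 m/s

First find α: α = ln(V₂/V₁)/ln(z₂/z₁) = ln(20.0/13.8)/ln(81.0/27.0) = 0.37106/1.09861 = 0.3378
Extrapolate from 81.0 m to 141.0 m: V₃ = 20.0 × (141.0/81.0)^0.3378 = 20.0 × 1.2059 = 24.1179 m/s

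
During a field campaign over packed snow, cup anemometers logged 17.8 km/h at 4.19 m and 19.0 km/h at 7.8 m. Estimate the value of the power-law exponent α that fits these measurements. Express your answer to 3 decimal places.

α ≈ 0.105

Power law: V₂/V₁ = (z₂/z₁)^α ⇒ α = ln(V₂/V₁) / ln(z₂/z₁)
α = ln(19.0/17.8) / ln(7.8/4.19) = ln(1.0674) / ln(1.8616)
  = 0.06524 / 0.62142 = 0.10499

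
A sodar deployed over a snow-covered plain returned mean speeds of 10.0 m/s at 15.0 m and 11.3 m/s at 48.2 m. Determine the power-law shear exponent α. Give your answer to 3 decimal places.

α ≈ 0.105

Power law: V₂/V₁ = (z₂/z₁)^α ⇒ α = ln(V₂/V₁) / ln(z₂/z₁)
α = ln(11.3/10.0) / ln(48.2/15.0) = ln(1.1300) / ln(3.2133)
  = 0.12222 / 1.16731 = 0.10470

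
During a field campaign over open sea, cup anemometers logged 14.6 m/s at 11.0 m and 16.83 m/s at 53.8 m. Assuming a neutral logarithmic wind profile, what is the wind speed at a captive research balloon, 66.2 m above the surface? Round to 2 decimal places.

Log law: V ∝ ln(z/z₀). From the pair, with r = V₁/V₂ = 0.86750,
ln z₀ = (ln z₁ − r·ln z₂)/(1 − r) = (2.3979 − 0.86750×3.9853)/0.13250 = -7.9948 → z₀ = 0.0003372 m
V₃ = V₁ · ln(z₃/z₀)/ln(z₁/z₀) = 14.6 × 12.1875/10.3927 = 17.1214 m/s

17.12 m/s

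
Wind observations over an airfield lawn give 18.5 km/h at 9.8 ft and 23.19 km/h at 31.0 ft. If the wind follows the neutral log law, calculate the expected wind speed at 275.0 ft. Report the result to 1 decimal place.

Log law: V ∝ ln(z/z₀). From the pair, with r = V₁/V₂ = 0.79776,
ln z₀ = (ln z₁ − r·ln z₂)/(1 − r) = (2.2824 − 0.79776×3.4340)/0.20224 = -2.2602 → z₀ = 0.1043 ft
V₃ = V₁ · ln(z₃/z₀)/ln(z₁/z₀) = 18.5 × 7.8770/4.5426 = 32.0796 km/h

32.1 km/h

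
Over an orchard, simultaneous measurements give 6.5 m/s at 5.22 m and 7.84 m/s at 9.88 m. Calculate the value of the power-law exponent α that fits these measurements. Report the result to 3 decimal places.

Power law: V₂/V₁ = (z₂/z₁)^α ⇒ α = ln(V₂/V₁) / ln(z₂/z₁)
α = ln(7.84/6.5) / ln(9.88/5.22) = ln(1.2062) / ln(1.8927)
  = 0.18744 / 0.63802 = 0.29378

α ≈ 0.294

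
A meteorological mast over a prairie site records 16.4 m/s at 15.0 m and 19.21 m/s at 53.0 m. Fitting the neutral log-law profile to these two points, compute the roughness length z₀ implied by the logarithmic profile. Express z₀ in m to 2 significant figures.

Log law: V(z) ∝ ln(z/z₀). With r = V₁/V₂ = 16.4/19.21 = 0.85372,
r · ln(z₂/z₀) = ln(z₁/z₀) ⇒ ln z₀ = (ln z₁ − r·ln z₂)/(1 − r)
ln z₀ = (2.70805 − 0.85372×3.97029) / 0.14628 = -4.6588
z₀ = exp(-4.6588) = 0.009478 m

z₀ ≈ 0.0095 m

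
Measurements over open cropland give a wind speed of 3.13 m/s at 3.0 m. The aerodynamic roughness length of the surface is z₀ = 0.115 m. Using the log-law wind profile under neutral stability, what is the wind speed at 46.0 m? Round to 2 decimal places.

5.75 m/s

Log law: V(z) ∝ ln(z/z₀), so V₂/V₁ = ln(z₂/z₀) / ln(z₁/z₀).
ln(46.0/0.115) = 5.9915, ln(3.0/0.115) = 3.2614
V₂ = 3.13 × 5.9915/3.2614 = 3.13 × 1.8371 = 5.7500 m/s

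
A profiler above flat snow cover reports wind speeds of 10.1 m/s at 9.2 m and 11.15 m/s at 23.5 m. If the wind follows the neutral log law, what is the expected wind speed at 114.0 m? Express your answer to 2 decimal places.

12.92 m/s

Log law: V ∝ ln(z/z₀). From the pair, with r = V₁/V₂ = 0.90583,
ln z₀ = (ln z₁ − r·ln z₂)/(1 − r) = (2.2192 − 0.90583×3.1570)/0.09417 = -6.8015 → z₀ = 0.001112 m
V₃ = V₁ · ln(z₃/z₀)/ln(z₁/z₀) = 10.1 × 11.5377/9.0207 = 12.9181 m/s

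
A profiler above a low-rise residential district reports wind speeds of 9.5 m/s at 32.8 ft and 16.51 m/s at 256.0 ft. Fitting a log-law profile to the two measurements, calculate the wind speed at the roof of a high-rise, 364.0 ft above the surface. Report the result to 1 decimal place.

Log law: V ∝ ln(z/z₀). From the pair, with r = V₁/V₂ = 0.57541,
ln z₀ = (ln z₁ − r·ln z₂)/(1 − r) = (3.4904 − 0.57541×5.5452)/0.42459 = 0.7058 → z₀ = 2.026 ft
V₃ = V₁ · ln(z₃/z₀)/ln(z₁/z₀) = 9.5 × 5.1913/2.7846 = 17.7108 m/s

17.7 m/s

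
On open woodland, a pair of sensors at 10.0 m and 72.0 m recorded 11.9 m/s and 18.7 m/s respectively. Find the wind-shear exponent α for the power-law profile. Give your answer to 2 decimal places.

α ≈ 0.23

Power law: V₂/V₁ = (z₂/z₁)^α ⇒ α = ln(V₂/V₁) / ln(z₂/z₁)
α = ln(18.7/11.9) / ln(72.0/10.0) = ln(1.5714) / ln(7.2000)
  = 0.45199 / 1.97408 = 0.22896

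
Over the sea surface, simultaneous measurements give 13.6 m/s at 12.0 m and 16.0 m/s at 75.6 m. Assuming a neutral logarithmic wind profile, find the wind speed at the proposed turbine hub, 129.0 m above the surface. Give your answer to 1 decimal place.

16.7 m/s

Log law: V ∝ ln(z/z₀). From the pair, with r = V₁/V₂ = 0.85000,
ln z₀ = (ln z₁ − r·ln z₂)/(1 − r) = (2.4849 − 0.85000×4.3255)/0.15000 = -7.9449 → z₀ = 0.0003545 m
V₃ = V₁ · ln(z₃/z₀)/ln(z₁/z₀) = 13.6 × 12.8047/10.4298 = 16.6968 m/s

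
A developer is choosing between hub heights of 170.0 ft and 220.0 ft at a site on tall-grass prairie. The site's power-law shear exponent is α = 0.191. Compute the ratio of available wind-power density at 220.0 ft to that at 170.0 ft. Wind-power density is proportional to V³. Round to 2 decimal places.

1.16

Speed ratio: V_B/V_A = (z_B/z_A)^α = (220.0/170.0)^0.191 = (1.2941)^0.191 = 1.05048
Power-density ratio: P_B/P_A = (V_B/V_A)³ = (1.05048)³ = 1.15921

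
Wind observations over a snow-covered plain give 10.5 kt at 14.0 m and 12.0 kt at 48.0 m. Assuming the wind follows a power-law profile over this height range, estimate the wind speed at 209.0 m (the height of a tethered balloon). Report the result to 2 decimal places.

First find α: α = ln(V₂/V₁)/ln(z₂/z₁) = ln(12.0/10.5)/ln(48.0/14.0) = 0.13353/1.23214 = 0.1084
Extrapolate from 48.0 m to 209.0 m: V₃ = 12.0 × (209.0/48.0)^0.1084 = 12.0 × 1.1728 = 14.0741 kt

14.07 kt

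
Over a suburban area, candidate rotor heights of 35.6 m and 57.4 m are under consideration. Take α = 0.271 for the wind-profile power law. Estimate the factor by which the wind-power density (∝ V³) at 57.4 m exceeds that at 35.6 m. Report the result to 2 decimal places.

1.47

Speed ratio: V_B/V_A = (z_B/z_A)^α = (57.4/35.6)^0.271 = (1.6124)^0.271 = 1.13821
Power-density ratio: P_B/P_A = (V_B/V_A)³ = (1.13821)³ = 1.47457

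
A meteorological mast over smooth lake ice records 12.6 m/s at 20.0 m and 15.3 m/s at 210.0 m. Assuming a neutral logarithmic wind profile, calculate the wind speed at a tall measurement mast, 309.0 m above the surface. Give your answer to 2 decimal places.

Log law: V ∝ ln(z/z₀). From the pair, with r = V₁/V₂ = 0.82353,
ln z₀ = (ln z₁ − r·ln z₂)/(1 − r) = (2.9957 − 0.82353×5.3471)/0.17647 = -7.9774 → z₀ = 0.0003431 m
V₃ = V₁ · ln(z₃/z₀)/ln(z₁/z₀) = 12.6 × 13.7107/10.9731 = 15.7435 m/s

15.74 m/s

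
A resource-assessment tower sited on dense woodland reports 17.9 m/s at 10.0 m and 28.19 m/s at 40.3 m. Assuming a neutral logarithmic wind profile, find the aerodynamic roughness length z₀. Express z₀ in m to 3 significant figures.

z₀ ≈ 0.885 m

Log law: V(z) ∝ ln(z/z₀). With r = V₁/V₂ = 17.9/28.19 = 0.63498,
r · ln(z₂/z₀) = ln(z₁/z₀) ⇒ ln z₀ = (ln z₁ − r·ln z₂)/(1 − r)
ln z₀ = (2.30259 − 0.63498×3.69635) / 0.36502 = -0.1219
z₀ = exp(-0.1219) = 0.8852 m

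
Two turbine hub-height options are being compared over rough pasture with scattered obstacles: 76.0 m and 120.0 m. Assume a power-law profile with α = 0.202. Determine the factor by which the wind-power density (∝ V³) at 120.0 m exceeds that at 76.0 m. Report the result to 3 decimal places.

1.319

Speed ratio: V_B/V_A = (z_B/z_A)^α = (120.0/76.0)^0.202 = (1.5789)^0.202 = 1.09666
Power-density ratio: P_B/P_A = (V_B/V_A)³ = (1.09666)³ = 1.31890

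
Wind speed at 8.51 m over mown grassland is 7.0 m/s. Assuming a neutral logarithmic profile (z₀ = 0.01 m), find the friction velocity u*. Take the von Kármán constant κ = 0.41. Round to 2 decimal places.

Log law: V(z) = (u*/κ) · ln(z/z₀) ⇒ u* = κ · V / ln(z/z₀)
u* = 0.41 × 7.0 / ln(8.51/0.01) = 0.41 × 7.0 / 6.7464
   = 2.8700 / 6.7464 = 0.4254 m/s

u* ≈ 0.43 m/s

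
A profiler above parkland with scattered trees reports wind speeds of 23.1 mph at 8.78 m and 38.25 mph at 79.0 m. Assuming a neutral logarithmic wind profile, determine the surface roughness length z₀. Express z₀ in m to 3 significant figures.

Log law: V(z) ∝ ln(z/z₀). With r = V₁/V₂ = 23.1/38.25 = 0.60392,
r · ln(z₂/z₀) = ln(z₁/z₀) ⇒ ln z₀ = (ln z₁ − r·ln z₂)/(1 − r)
ln z₀ = (2.17248 − 0.60392×4.36945) / 0.39608 = -1.1774
z₀ = exp(-1.1774) = 0.3081 m

z₀ ≈ 0.308 m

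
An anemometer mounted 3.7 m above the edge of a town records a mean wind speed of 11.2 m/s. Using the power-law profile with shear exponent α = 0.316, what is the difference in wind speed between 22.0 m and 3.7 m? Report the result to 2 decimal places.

Power law: V₂ = V₁ · (z₂/z₁)^α = 11.2 × (5.9459)^0.316 = 19.6731 m/s
ΔV = 19.6731 − 11.2 = 8.4731 m/s

8.47 m/s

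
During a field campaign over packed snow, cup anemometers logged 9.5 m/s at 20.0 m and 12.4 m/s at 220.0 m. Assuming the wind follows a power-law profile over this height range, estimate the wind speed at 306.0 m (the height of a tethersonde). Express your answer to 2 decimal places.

First find α: α = ln(V₂/V₁)/ln(z₂/z₁) = ln(12.4/9.5)/ln(220.0/20.0) = 0.26640/2.39790 = 0.1111
Extrapolate from 220.0 m to 306.0 m: V₃ = 12.4 × (306.0/220.0)^0.1111 = 12.4 × 1.0373 = 12.8630 m/s

12.86 m/s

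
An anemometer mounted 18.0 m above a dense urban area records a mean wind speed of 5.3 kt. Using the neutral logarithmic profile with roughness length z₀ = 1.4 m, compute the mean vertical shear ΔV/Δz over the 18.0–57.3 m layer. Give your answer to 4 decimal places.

0.0611 kt/m

Log law: V₂ = V₁ · ln(z₂/z₀)/ln(z₁/z₀) = 5.3 × 3.7118/2.5539 = 7.7030 kt
ΔV/Δz = (7.7030 − 5.3)/(57.3 − 18.0) = 2.4030/39.3000 = 0.06115 kt/m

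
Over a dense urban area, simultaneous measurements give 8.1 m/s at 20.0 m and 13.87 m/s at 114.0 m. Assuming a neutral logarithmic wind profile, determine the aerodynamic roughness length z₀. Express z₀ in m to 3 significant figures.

z₀ ≈ 1.74 m

Log law: V(z) ∝ ln(z/z₀). With r = V₁/V₂ = 8.1/13.87 = 0.58399,
r · ln(z₂/z₀) = ln(z₁/z₀) ⇒ ln z₀ = (ln z₁ − r·ln z₂)/(1 − r)
ln z₀ = (2.99573 − 0.58399×4.73620) / 0.41601 = 0.5524
z₀ = exp(0.5524) = 1.737 m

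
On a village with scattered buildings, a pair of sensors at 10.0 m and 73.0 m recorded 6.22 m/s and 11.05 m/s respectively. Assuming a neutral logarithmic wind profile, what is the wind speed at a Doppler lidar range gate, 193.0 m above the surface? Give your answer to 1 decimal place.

13.4 m/s

Log law: V ∝ ln(z/z₀). From the pair, with r = V₁/V₂ = 0.56290,
ln z₀ = (ln z₁ − r·ln z₂)/(1 − r) = (2.3026 − 0.56290×4.2905)/0.43710 = -0.2574 → z₀ = 0.7731 m
V₃ = V₁ · ln(z₃/z₀)/ln(z₁/z₀) = 6.22 × 5.5201/2.5600 = 13.4123 m/s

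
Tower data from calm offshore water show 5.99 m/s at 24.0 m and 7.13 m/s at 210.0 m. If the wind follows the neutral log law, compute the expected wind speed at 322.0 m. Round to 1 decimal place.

Log law: V ∝ ln(z/z₀). From the pair, with r = V₁/V₂ = 0.84011,
ln z₀ = (ln z₁ − r·ln z₂)/(1 − r) = (3.1781 − 0.84011×5.3471)/0.15989 = -8.2190 → z₀ = 0.0002695 m
V₃ = V₁ · ln(z₃/z₀)/ln(z₁/z₀) = 5.99 × 13.9935/11.3970 = 7.3547 m/s

7.4 m/s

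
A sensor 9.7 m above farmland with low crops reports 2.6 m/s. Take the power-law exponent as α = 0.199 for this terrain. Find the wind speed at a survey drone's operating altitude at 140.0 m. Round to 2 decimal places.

Power-law profile: V₂ = V₁ · (z₂/z₁)^α
V₂ = 2.6 × (140.0/9.7)^0.199 = 2.6 × (14.4330)^0.199
    = 2.6 × 1.7010 = 4.4227 m/s

4.42 m/s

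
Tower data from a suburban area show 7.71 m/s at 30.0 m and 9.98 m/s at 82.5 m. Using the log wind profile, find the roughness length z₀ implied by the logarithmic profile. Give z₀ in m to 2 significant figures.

Log law: V(z) ∝ ln(z/z₀). With r = V₁/V₂ = 7.71/9.98 = 0.77255,
r · ln(z₂/z₀) = ln(z₁/z₀) ⇒ ln z₀ = (ln z₁ − r·ln z₂)/(1 − r)
ln z₀ = (3.40120 − 0.77255×4.41280) / 0.22745 = -0.0347
z₀ = exp(-0.0347) = 0.9659 m

z₀ ≈ 0.97 m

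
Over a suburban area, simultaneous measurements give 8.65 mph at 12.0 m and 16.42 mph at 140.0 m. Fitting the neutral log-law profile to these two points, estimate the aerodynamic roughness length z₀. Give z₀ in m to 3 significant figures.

Log law: V(z) ∝ ln(z/z₀). With r = V₁/V₂ = 8.65/16.42 = 0.52680,
r · ln(z₂/z₀) = ln(z₁/z₀) ⇒ ln z₀ = (ln z₁ − r·ln z₂)/(1 − r)
ln z₀ = (2.48491 − 0.52680×4.94164) / 0.47320 = -0.2501
z₀ = exp(-0.2501) = 0.7787 m

z₀ ≈ 0.779 m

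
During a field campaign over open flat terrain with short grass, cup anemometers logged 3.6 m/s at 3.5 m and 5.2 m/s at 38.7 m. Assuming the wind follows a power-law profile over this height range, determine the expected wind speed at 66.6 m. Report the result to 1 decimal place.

First find α: α = ln(V₂/V₁)/ln(z₂/z₁) = ln(5.2/3.6)/ln(38.7/3.5) = 0.36772/2.40308 = 0.1530
Extrapolate from 38.7 m to 66.6 m: V₃ = 5.2 × (66.6/38.7)^0.1530 = 5.2 × 1.0866 = 5.6504 m/s

5.7 m/s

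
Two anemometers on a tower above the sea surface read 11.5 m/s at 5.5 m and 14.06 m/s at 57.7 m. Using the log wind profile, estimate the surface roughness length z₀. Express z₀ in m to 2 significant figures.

Log law: V(z) ∝ ln(z/z₀). With r = V₁/V₂ = 11.5/14.06 = 0.81792,
r · ln(z₂/z₀) = ln(z₁/z₀) ⇒ ln z₀ = (ln z₁ − r·ln z₂)/(1 − r)
ln z₀ = (1.70475 − 0.81792×4.05526) / 0.18208 = -8.8542
z₀ = exp(-8.8542) = 0.0001428 m

z₀ ≈ 0.00014 m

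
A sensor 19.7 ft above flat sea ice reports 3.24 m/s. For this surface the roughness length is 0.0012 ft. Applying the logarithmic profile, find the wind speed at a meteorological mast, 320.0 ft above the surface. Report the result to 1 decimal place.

4.2 m/s

Log law: V(z) ∝ ln(z/z₀), so V₂/V₁ = ln(z₂/z₀) / ln(z₁/z₀).
ln(320.0/0.0012) = 12.4938, ln(19.7/0.0012) = 9.7061
V₂ = 3.24 × 12.4938/9.7061 = 3.24 × 1.2872 = 4.1706 m/s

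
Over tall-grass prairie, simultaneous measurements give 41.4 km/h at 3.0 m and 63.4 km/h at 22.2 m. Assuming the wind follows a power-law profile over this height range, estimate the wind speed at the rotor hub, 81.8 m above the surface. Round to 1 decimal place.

83.7 km/h

First find α: α = ln(V₂/V₁)/ln(z₂/z₁) = ln(63.4/41.4)/ln(22.2/3.0) = 0.42618/2.00148 = 0.2129
Extrapolate from 22.2 m to 81.8 m: V₃ = 63.4 × (81.8/22.2)^0.2129 = 63.4 × 1.3201 = 83.6941 km/h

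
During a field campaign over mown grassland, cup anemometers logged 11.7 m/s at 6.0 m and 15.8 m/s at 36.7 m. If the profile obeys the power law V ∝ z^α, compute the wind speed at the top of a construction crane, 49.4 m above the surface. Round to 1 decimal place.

First find α: α = ln(V₂/V₁)/ln(z₂/z₁) = ln(15.8/11.7)/ln(36.7/6.0) = 0.30042/1.81102 = 0.1659
Extrapolate from 36.7 m to 49.4 m: V₃ = 15.8 × (49.4/36.7)^0.1659 = 15.8 × 1.0505 = 16.5984 m/s

16.6 m/s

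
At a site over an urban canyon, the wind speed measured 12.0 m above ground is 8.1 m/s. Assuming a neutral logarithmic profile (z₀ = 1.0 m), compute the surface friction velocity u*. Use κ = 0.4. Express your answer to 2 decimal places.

Log law: V(z) = (u*/κ) · ln(z/z₀) ⇒ u* = κ · V / ln(z/z₀)
u* = 0.4 × 8.1 / ln(12.0/1.0) = 0.4 × 8.1 / 2.4849
   = 3.2400 / 2.4849 = 1.3039 m/s

u* ≈ 1.30 m/s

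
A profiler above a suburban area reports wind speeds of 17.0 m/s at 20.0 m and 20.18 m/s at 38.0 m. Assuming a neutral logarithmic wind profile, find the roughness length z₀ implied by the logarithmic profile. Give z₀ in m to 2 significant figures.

Log law: V(z) ∝ ln(z/z₀). With r = V₁/V₂ = 17.0/20.18 = 0.84242,
r · ln(z₂/z₀) = ln(z₁/z₀) ⇒ ln z₀ = (ln z₁ − r·ln z₂)/(1 − r)
ln z₀ = (2.99573 − 0.84242×3.63759) / 0.15758 = -0.4356
z₀ = exp(-0.4356) = 0.6469 m

z₀ ≈ 0.65 m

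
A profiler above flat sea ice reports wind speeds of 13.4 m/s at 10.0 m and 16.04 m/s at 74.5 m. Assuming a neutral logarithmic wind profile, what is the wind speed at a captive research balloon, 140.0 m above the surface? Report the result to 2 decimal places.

16.87 m/s

Log law: V ∝ ln(z/z₀). From the pair, with r = V₁/V₂ = 0.83541,
ln z₀ = (ln z₁ − r·ln z₂)/(1 − r) = (2.3026 − 0.83541×4.3108)/0.16459 = -7.8906 → z₀ = 0.0003742 m
V₃ = V₁ · ln(z₃/z₀)/ln(z₁/z₀) = 13.4 × 12.8323/10.1932 = 16.8693 m/s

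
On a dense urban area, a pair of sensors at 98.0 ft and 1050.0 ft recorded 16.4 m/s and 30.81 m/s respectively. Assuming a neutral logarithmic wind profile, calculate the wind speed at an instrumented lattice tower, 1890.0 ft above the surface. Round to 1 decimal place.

Log law: V ∝ ln(z/z₀). From the pair, with r = V₁/V₂ = 0.53229,
ln z₀ = (ln z₁ − r·ln z₂)/(1 − r) = (4.5850 − 0.53229×6.9565)/0.46771 = 1.8859 → z₀ = 6.592 ft
V₃ = V₁ · ln(z₃/z₀)/ln(z₁/z₀) = 16.4 × 5.6585/2.6991 = 34.3815 m/s

34.4 m/s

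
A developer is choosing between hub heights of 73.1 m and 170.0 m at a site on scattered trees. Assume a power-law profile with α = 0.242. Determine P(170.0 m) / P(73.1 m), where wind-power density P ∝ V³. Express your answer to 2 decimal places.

Speed ratio: V_B/V_A = (z_B/z_A)^α = (170.0/73.1)^0.242 = (2.3256)^0.242 = 1.22659
Power-density ratio: P_B/P_A = (V_B/V_A)³ = (1.22659)³ = 1.84545

1.85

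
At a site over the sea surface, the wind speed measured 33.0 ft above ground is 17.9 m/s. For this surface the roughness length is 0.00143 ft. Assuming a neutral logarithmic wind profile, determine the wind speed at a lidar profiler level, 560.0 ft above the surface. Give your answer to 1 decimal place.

Log law: V(z) ∝ ln(z/z₀), so V₂/V₁ = ln(z₂/z₀) / ln(z₁/z₀).
ln(560.0/0.00143) = 12.8780, ln(33.0/0.00143) = 10.0466
V₂ = 17.9 × 12.8780/10.0466 = 17.9 × 1.2818 = 22.9448 m/s

22.9 m/s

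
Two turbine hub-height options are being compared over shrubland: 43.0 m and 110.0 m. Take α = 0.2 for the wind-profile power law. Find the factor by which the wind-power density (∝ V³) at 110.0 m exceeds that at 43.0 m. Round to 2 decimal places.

1.76

Speed ratio: V_B/V_A = (z_B/z_A)^α = (110.0/43.0)^0.2 = (2.5581)^0.2 = 1.20666
Power-density ratio: P_B/P_A = (V_B/V_A)³ = (1.20666)³ = 1.75693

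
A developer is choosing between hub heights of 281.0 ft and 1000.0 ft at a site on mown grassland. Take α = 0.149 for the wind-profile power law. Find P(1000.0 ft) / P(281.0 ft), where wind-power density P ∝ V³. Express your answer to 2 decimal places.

1.76

Speed ratio: V_B/V_A = (z_B/z_A)^α = (1000.0/281.0)^0.149 = (3.5587)^0.149 = 1.20821
Power-density ratio: P_B/P_A = (V_B/V_A)³ = (1.20821)³ = 1.76371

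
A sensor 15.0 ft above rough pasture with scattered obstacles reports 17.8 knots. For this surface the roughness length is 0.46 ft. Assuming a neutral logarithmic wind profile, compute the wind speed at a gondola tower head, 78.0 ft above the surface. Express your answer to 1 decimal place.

26.2 knots

Log law: V(z) ∝ ln(z/z₀), so V₂/V₁ = ln(z₂/z₀) / ln(z₁/z₀).
ln(78.0/0.46) = 5.1332, ln(15.0/0.46) = 3.4846
V₂ = 17.8 × 5.1332/3.4846 = 17.8 × 1.4731 = 26.2217 knots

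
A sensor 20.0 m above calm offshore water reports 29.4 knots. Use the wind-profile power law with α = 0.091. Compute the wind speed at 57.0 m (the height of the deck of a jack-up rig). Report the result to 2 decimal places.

32.34 knots

Power-law profile: V₂ = V₁ · (z₂/z₁)^α
V₂ = 29.4 × (57.0/20.0)^0.091 = 29.4 × (2.8500)^0.091
    = 29.4 × 1.1000 = 32.3399 knots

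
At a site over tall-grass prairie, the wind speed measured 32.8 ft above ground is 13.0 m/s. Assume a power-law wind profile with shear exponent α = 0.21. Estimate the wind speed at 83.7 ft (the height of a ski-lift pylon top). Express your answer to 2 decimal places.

15.83 m/s

Power-law profile: V₂ = V₁ · (z₂/z₁)^α
V₂ = 13.0 × (83.7/32.8)^0.21 = 13.0 × (2.5518)^0.21
    = 13.0 × 1.2174 = 15.8264 m/s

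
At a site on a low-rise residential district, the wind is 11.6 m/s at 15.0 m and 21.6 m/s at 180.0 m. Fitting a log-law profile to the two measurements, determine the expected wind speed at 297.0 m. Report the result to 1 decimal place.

23.6 m/s

Log law: V ∝ ln(z/z₀). From the pair, with r = V₁/V₂ = 0.53704,
ln z₀ = (ln z₁ − r·ln z₂)/(1 − r) = (2.7081 − 0.53704×5.1930)/0.46296 = -0.1744 → z₀ = 0.8399 m
V₃ = V₁ · ln(z₃/z₀)/ln(z₁/z₀) = 11.6 × 5.8682/2.8825 = 23.6153 m/s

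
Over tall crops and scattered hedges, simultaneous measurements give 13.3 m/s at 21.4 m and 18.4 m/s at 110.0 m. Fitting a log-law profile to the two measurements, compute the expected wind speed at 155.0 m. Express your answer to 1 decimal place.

Log law: V ∝ ln(z/z₀). From the pair, with r = V₁/V₂ = 0.72283,
ln z₀ = (ln z₁ − r·ln z₂)/(1 − r) = (3.0634 − 0.72283×4.7005)/0.27717 = -1.2059 → z₀ = 0.2994 m
V₃ = V₁ · ln(z₃/z₀)/ln(z₁/z₀) = 13.3 × 6.2493/4.2693 = 19.4684 m/s

19.5 m/s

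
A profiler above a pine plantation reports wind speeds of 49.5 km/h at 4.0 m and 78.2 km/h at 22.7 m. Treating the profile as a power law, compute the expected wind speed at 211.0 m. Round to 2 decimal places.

140.69 km/h

First find α: α = ln(V₂/V₁)/ln(z₂/z₁) = ln(78.2/49.5)/ln(22.7/4.0) = 0.45730/1.73607 = 0.2634
Extrapolate from 22.7 m to 211.0 m: V₃ = 78.2 × (211.0/22.7)^0.2634 = 78.2 × 1.7991 = 140.6872 km/h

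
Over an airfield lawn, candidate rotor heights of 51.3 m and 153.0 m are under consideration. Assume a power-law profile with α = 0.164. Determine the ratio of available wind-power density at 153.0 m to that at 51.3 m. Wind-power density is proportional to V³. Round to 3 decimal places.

Speed ratio: V_B/V_A = (z_B/z_A)^α = (153.0/51.3)^0.164 = (2.9825)^0.164 = 1.19627
Power-density ratio: P_B/P_A = (V_B/V_A)³ = (1.19627)³ = 1.71195

1.712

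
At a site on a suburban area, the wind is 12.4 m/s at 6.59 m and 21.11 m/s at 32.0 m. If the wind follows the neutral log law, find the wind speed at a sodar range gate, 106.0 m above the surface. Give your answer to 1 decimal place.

Log law: V ∝ ln(z/z₀). From the pair, with r = V₁/V₂ = 0.58740,
ln z₀ = (ln z₁ − r·ln z₂)/(1 − r) = (1.8856 − 0.58740×3.4657)/0.41260 = -0.3641 → z₀ = 0.6948 m
V₃ = V₁ · ln(z₃/z₀)/ln(z₁/z₀) = 12.4 × 5.0275/2.2496 = 27.7118 m/s

27.7 m/s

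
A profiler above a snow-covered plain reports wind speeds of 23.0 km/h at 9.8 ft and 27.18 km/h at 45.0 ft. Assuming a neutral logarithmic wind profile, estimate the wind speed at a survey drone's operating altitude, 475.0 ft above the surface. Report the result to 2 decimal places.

33.64 km/h

Log law: V ∝ ln(z/z₀). From the pair, with r = V₁/V₂ = 0.84621,
ln z₀ = (ln z₁ − r·ln z₂)/(1 − r) = (2.2824 − 0.84621×3.8067)/0.15379 = -6.1048 → z₀ = 0.002232 ft
V₃ = V₁ · ln(z₃/z₀)/ln(z₁/z₀) = 23.0 × 12.2681/8.3872 = 33.6426 km/h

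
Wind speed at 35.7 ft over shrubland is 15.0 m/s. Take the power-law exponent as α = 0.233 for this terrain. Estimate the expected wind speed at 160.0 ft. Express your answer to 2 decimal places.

21.28 m/s

Power-law profile: V₂ = V₁ · (z₂/z₁)^α
V₂ = 15.0 × (160.0/35.7)^0.233 = 15.0 × (4.4818)^0.233
    = 15.0 × 1.4184 = 21.2755 m/s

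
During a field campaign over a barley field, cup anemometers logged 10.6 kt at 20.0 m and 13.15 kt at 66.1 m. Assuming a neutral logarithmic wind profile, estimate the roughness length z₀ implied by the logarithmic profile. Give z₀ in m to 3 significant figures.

Log law: V(z) ∝ ln(z/z₀). With r = V₁/V₂ = 10.6/13.15 = 0.80608,
r · ln(z₂/z₀) = ln(z₁/z₀) ⇒ ln z₀ = (ln z₁ − r·ln z₂)/(1 − r)
ln z₀ = (2.99573 − 0.80608×4.19117) / 0.19392 = -1.9735
z₀ = exp(-1.9735) = 0.1390 m

z₀ ≈ 0.139 m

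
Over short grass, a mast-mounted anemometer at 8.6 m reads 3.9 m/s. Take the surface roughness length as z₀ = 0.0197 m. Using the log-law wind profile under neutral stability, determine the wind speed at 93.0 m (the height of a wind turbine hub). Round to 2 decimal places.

Log law: V(z) ∝ ln(z/z₀), so V₂/V₁ = ln(z₂/z₀) / ln(z₁/z₀).
ln(93.0/0.0197) = 8.4597, ln(8.6/0.0197) = 6.0789
V₂ = 3.9 × 8.4597/6.0789 = 3.9 × 1.3917 = 5.4275 m/s

5.43 m/s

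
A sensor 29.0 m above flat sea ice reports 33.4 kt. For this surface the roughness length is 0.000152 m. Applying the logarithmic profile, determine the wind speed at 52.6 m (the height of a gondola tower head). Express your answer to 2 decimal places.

Log law: V(z) ∝ ln(z/z₀), so V₂/V₁ = ln(z₂/z₀) / ln(z₁/z₀).
ln(52.6/0.000152) = 12.7543, ln(29.0/0.000152) = 12.1589
V₂ = 33.4 × 12.7543/12.1589 = 33.4 × 1.0490 = 35.0356 kt

35.04 kt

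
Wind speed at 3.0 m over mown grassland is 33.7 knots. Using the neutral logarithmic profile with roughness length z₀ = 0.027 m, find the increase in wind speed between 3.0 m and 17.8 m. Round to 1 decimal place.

12.7 knots

Log law: V₂ = V₁ · ln(z₂/z₀)/ln(z₁/z₀) = 33.7 × 6.4911/4.7105 = 46.4386 knots
ΔV = 46.4386 − 33.7 = 12.7386 knots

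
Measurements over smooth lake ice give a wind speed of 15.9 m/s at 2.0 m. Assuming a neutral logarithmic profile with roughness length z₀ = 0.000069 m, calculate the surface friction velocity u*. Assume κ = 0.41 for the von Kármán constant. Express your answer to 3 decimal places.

u* ≈ 0.634 m/s

Log law: V(z) = (u*/κ) · ln(z/z₀) ⇒ u* = κ · V / ln(z/z₀)
u* = 0.41 × 15.9 / ln(2.0/0.000069) = 0.41 × 15.9 / 10.2746
   = 6.5190 / 10.2746 = 0.6345 m/s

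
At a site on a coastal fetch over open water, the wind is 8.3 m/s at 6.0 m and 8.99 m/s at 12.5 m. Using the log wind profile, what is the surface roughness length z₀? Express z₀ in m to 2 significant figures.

z₀ ≈ 0.00088 m

Log law: V(z) ∝ ln(z/z₀). With r = V₁/V₂ = 8.3/8.99 = 0.92325,
r · ln(z₂/z₀) = ln(z₁/z₀) ⇒ ln z₀ = (ln z₁ − r·ln z₂)/(1 − r)
ln z₀ = (1.79176 − 0.92325×2.52573) / 0.07675 = -7.0371
z₀ = exp(-7.0371) = 0.0008786 m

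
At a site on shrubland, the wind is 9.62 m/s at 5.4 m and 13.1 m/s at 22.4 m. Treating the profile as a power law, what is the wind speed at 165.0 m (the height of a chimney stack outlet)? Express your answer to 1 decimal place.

20.2 m/s

First find α: α = ln(V₂/V₁)/ln(z₂/z₁) = ln(13.1/9.62)/ln(22.4/5.4) = 0.30877/1.42266 = 0.2170
Extrapolate from 22.4 m to 165.0 m: V₃ = 13.1 × (165.0/22.4)^0.2170 = 13.1 × 1.5425 = 20.2065 m/s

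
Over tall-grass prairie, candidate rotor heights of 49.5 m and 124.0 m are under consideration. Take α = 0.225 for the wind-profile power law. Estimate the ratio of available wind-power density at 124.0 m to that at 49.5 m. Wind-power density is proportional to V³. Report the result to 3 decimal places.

Speed ratio: V_B/V_A = (z_B/z_A)^α = (124.0/49.5)^0.225 = (2.5051)^0.225 = 1.22951
Power-density ratio: P_B/P_A = (V_B/V_A)³ = (1.22951)³ = 1.85867

1.859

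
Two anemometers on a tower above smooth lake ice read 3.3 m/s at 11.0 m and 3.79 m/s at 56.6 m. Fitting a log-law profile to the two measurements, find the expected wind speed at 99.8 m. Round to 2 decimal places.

3.96 m/s

Log law: V ∝ ln(z/z₀). From the pair, with r = V₁/V₂ = 0.87071,
ln z₀ = (ln z₁ − r·ln z₂)/(1 − r) = (2.3979 − 0.87071×4.0360)/0.12929 = -8.6343 → z₀ = 0.0001779 m
V₃ = V₁ · ln(z₃/z₀)/ln(z₁/z₀) = 3.3 × 13.2375/11.0322 = 3.9597 m/s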